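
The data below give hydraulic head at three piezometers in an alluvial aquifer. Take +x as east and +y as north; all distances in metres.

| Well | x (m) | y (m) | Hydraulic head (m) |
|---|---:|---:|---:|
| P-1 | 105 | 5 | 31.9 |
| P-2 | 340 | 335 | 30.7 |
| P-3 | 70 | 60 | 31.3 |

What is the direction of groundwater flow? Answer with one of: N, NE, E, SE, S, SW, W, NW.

Differences from P-1: to P-2 (Δx, Δy, Δh) = (235, 330, -1.2); to P-3 = (-35, 55, -0.6).
Solve a·Δx + b·Δy = Δh: det = 235·55 − (-35)·330 = 24475.
∂h/∂x = [(-1.2)·55 − (-0.6)·330] / 24475 = +0.005393
∂h/∂y = [235·(-0.6) − (-35)·(-1.2)] / 24475 = -0.007477
Flow = −∇h = (-0.005393 east, +0.007477 north), which points northwest.

NW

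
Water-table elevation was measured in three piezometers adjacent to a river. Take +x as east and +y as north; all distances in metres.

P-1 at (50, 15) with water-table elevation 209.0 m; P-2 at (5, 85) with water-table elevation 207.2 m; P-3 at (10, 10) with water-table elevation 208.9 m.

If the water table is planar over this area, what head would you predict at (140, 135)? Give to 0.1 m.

Differences from P-1: to P-2 (Δx, Δy, Δh) = (-45, 70, -1.8); to P-3 = (-40, -5, -0.1).
Solve a·Δx + b·Δy = Δh: det = (-45)·(-5) − (-40)·70 = 3025.
∂h/∂x = [(-1.8)·(-5) − (-0.1)·70] / 3025 = +0.005289
∂h/∂y = [(-45)·(-0.1) − (-40)·(-1.8)] / 3025 = -0.02231
h(140, 135) = 209.0 + (+0.005289)·(90) + (-0.02231)·(120) = 209.0 +0.476 -2.678 = 206.798 m.

206.8 m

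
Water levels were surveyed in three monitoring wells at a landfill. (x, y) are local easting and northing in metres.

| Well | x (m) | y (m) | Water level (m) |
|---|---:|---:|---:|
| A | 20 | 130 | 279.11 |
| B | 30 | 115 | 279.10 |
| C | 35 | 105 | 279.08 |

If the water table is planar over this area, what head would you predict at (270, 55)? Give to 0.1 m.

280.7 m

Taking A as reference: B−A = (10, -15, -0.01); C−A = (15, -25, -0.03).
Determinant of the coordinate differences = 10·(-25) − 15·(-15) = -25.
∂h/∂x = [(-0.01)·(-25) − (-0.03)·(-15)] / -25 = +0.008000
∂h/∂y = [10·(-0.03) − 15·(-0.01)] / -25 = +0.006000
h(270, 55) = 279.11 + (+0.008000)·(250) + (+0.006000)·(-75) = 279.11 +2.000 -0.450 = 280.660 m.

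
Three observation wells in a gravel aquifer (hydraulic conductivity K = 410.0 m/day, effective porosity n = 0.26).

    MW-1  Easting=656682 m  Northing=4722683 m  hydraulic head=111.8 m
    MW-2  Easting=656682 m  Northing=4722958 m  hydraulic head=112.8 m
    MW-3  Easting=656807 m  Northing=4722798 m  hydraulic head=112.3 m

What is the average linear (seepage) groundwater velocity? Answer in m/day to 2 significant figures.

5.8 m/day

Differences from MW-1: to MW-2 (Δx, Δy, Δh) = (0, 275, +1.0); to MW-3 = (125, 115, +0.5).
Determinant of the coordinate differences = 0·115 − 125·275 = -34375.
∂h/∂x = [(+1.0)·115 − (+0.5)·275] / -34375 = +0.0006545
∂h/∂y = [0·(+0.5) − 125·(+1.0)] / -34375 = +0.003636
|∇h| = √(0.0006545² + 0.003636²) = 0.003694
Seepage velocity v = K·i/n = 410.0 × 0.003694 / 0.26 = 5.825 m/day.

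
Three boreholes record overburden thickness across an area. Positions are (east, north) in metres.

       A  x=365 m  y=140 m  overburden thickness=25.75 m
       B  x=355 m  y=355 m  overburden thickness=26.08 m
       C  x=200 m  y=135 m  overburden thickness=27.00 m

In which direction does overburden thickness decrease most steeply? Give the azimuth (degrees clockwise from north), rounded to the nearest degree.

099°

Taking A as reference: B−A = (-10, 215, +0.33); C−A = (-165, -5, +1.25).
Solve a·Δx + b·Δy = Δd: det = (-10)·(-5) − (-165)·215 = 35525.
∂d/∂x = [(+0.33)·(-5) − (+1.25)·215] / 35525 = -0.007612
∂d/∂y = [(-10)·(+1.25) − (-165)·(+0.33)] / 35525 = +0.001181
Steepest decrease is along −∇f: components (+0.007612 E, -0.001181 N).
Azimuth = atan2(+0.007612, -0.001181) = 98.8° ≈ 099°.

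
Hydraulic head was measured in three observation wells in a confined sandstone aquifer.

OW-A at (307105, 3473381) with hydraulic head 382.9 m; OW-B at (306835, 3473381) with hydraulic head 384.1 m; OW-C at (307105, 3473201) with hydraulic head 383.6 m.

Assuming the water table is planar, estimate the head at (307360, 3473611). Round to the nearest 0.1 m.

∂h/∂x = (384.1 − 382.9) / (306835 − 307105) = -0.004444
∂h/∂y = (383.6 − 382.9) / (3473201 − 3473381) = -0.003889
h(307360, 3473611) = 382.9 + (-0.004444)·(255) + (-0.003889)·(230) = 382.9 -1.133 -0.894 = 380.872 m.

380.9 m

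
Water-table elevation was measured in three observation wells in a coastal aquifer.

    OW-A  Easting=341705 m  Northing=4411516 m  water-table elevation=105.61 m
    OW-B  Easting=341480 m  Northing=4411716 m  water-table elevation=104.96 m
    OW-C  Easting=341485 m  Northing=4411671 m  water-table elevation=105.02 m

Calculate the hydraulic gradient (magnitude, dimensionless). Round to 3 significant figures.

Taking OW-A as reference: OW-B−OW-A = (-225, 200, -0.65); OW-C−OW-A = (-220, 155, -0.59).
Solve a·Δx + b·Δy = Δh: det = (-225)·155 − (-220)·200 = 9125.
∂h/∂x = [(-0.65)·155 − (-0.59)·200] / 9125 = +0.001890
∂h/∂y = [(-225)·(-0.59) − (-220)·(-0.65)] / 9125 = -0.001123
|∇h| = √(0.001890² + -0.001123²) = 0.002198

0.00220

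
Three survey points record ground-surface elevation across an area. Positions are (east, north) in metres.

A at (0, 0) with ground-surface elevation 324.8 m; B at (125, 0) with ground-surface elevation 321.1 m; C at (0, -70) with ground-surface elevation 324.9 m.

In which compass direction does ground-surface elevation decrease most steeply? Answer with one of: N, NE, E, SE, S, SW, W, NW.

E

∂z/∂x = (321.1 − 324.8) / (125 − 0) = -0.02960
∂z/∂y = (324.9 − 324.8) / (-70 − 0) = -0.001429
Steepest decrease is along −∇f = (+0.02960 E, +0.001429 N) → east.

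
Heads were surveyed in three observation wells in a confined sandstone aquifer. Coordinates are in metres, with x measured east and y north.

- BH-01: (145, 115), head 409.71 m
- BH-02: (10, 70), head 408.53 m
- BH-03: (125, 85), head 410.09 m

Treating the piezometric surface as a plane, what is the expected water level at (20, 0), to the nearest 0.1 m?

Taking BH-01 as reference: BH-02−BH-01 = (-135, -45, -1.18); BH-03−BH-01 = (-20, -30, +0.38).
Determinant of the coordinate differences = (-135)·(-30) − (-20)·(-45) = 3150.
∂h/∂x = [(-1.18)·(-30) − (+0.38)·(-45)] / 3150 = +0.01667
∂h/∂y = [(-135)·(+0.38) − (-20)·(-1.18)] / 3150 = -0.02378
h(20, 0) = 409.71 + (+0.01667)·(-125) + (-0.02378)·(-115) = 409.71 -2.083 +2.734 = 410.361 m.

410.4 m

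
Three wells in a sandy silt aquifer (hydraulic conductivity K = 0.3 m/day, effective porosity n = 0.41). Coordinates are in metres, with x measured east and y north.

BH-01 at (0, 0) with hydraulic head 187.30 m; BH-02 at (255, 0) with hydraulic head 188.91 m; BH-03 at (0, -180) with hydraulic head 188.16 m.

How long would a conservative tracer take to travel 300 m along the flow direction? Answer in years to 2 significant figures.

140 years

∂h/∂x = (188.91 − 187.30) / (255 − 0) = +0.006314
∂h/∂y = (188.16 − 187.30) / (-180 − 0) = -0.004778
|∇h| = √(0.006314² + -0.004778²) = 0.007918
Seepage velocity v = K·i/n = 0.3 × 0.007918 / 0.41 = 0.005794 m/day.
t = 300 / 0.005794 = 5.178e+04 days = 142 years.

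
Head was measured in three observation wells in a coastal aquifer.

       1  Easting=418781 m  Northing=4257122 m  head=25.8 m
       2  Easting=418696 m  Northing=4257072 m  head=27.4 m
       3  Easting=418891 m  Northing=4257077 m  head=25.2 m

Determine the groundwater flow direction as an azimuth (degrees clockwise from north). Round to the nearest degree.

039°

Differences from 1: to 2 (Δx, Δy, Δh) = (-85, -50, +1.6); to 3 = (110, -45, -0.6).
Determinant of the coordinate differences = (-85)·(-45) − 110·(-50) = 9325.
∂h/∂x = [(+1.6)·(-45) − (-0.6)·(-50)] / 9325 = -0.01094
∂h/∂y = [(-85)·(-0.6) − 110·(+1.6)] / 9325 = -0.01340
Flow direction (−∇h) has components (+0.01094 E, +0.01340 N).
Azimuth = atan2(E, N) = atan2(+0.01094, +0.01340) = 39.2° ≈ 039°.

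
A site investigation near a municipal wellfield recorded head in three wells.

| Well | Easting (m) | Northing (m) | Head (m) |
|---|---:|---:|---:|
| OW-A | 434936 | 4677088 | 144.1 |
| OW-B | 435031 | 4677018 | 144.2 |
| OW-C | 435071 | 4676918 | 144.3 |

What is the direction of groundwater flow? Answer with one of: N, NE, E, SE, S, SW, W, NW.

NW

Differences from OW-A: to OW-B (Δx, Δy, Δh) = (95, -70, +0.1); to OW-C = (135, -170, +0.2).
Determinant of the coordinate differences = 95·(-170) − 135·(-70) = -6700.
∂h/∂x = [(+0.1)·(-170) − (+0.2)·(-70)] / -6700 = +0.0004478
∂h/∂y = [95·(+0.2) − 135·(+0.1)] / -6700 = -0.0008209
Flow = −∇h = (-0.0004478 east, +0.0008209 north), which points northwest.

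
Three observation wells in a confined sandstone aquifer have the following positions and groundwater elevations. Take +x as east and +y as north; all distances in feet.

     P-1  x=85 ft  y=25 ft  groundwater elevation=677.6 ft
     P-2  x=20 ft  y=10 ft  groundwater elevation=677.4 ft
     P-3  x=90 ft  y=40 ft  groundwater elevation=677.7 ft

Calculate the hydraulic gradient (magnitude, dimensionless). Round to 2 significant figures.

With h = a·x + b·y + c and P-1 as origin, the differences give:
  (-65)·a + (-15)·b = -0.2
  5·a + 15·b = +0.1
Eliminate b (×15 and ×(-15), subtract): -900·a = -1.50 → a = ∂h/∂x = +0.001667
Back-substitute: b = ∂h/∂y = +0.006111.
|∇h| = √(0.001667² + 0.006111²) = 0.006334

0.0063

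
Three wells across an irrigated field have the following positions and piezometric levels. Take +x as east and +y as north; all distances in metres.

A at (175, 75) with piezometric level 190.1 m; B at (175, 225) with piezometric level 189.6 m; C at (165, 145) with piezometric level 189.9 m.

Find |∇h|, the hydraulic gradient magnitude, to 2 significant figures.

0.0047

With h = a·x + b·y + c and A as origin, the differences give:
  0·a + 150·b = -0.5
  (-10)·a + 70·b = -0.2
Eliminate b (×70 and ×150, subtract): 1500·a = -5.00 → a = ∂h/∂x = -0.003333
Back-substitute: b = ∂h/∂y = -0.003333.
|∇h| = √(-0.003333² + -0.003333²) = 0.004714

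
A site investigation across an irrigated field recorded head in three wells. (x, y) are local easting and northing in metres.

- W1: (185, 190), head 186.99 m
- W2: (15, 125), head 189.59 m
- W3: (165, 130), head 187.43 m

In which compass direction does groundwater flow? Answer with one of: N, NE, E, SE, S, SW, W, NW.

E

Three-point gradient (reference W1): Δ to W2 = (-170, -65, +2.60), Δ to W3 = (-20, -60, +0.44).
∂h/∂x = -0.01431, ∂h/∂y = -0.002562 (det = 8900).
Flow = −∇h = (+0.01431 east, +0.002562 north), which points east.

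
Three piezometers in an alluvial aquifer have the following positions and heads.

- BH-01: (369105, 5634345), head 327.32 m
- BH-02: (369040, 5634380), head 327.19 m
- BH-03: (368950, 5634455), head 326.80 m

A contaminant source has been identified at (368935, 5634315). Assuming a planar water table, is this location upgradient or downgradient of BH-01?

upgradient

Taking BH-01 as reference: BH-02−BH-01 = (-65, 35, -0.13); BH-03−BH-01 = (-155, 110, -0.52).
Solve a·Δx + b·Δy = Δh: det = (-65)·110 − (-155)·35 = -1725.
∂h/∂x = [(-0.13)·110 − (-0.52)·35] / -1725 = -0.002261
∂h/∂y = [(-65)·(-0.52) − (-155)·(-0.13)] / -1725 = -0.007913
Head at (368935, 5634315) = 327.32 + (-0.002261)·(-170) + (-0.007913)·(-30) = 327.94 m.
That is higher than the 327.32 m at BH-01, so the point is upgradient.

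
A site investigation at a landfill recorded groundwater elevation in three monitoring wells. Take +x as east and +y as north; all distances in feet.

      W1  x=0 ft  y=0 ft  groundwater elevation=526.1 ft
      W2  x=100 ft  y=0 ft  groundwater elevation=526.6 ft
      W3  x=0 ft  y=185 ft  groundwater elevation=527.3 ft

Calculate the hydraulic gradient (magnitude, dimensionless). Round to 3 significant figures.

∂h/∂x = (526.6 − 526.1) / (100 − 0) = +0.005000
∂h/∂y = (527.3 − 526.1) / (185 − 0) = +0.006486
|∇h| = √(0.005000² + 0.006486²) = 0.00819

0.00819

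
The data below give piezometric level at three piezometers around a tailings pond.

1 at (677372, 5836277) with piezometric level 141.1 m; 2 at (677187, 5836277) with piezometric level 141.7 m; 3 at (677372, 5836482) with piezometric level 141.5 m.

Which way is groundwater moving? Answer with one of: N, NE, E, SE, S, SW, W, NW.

SE

∂h/∂x = (141.7 − 141.1) / (677187 − 677372) = -0.003243
∂h/∂y = (141.5 − 141.1) / (5836482 − 5836277) = +0.001951
Flow = −∇h = (+0.003243 east, -0.001951 north), which points southeast.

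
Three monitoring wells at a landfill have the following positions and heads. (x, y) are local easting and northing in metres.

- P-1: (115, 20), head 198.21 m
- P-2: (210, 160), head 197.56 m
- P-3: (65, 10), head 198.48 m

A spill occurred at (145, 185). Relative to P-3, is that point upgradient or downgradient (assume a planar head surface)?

downgradient

With h = a·x + b·y + c and P-1 as origin, the differences give:
  95·a + 140·b = -0.65
  (-50)·a + (-10)·b = +0.27
Eliminate b (×(-10) and ×140, subtract): 6050·a = -31.300 → a = ∂h/∂x = -0.005174
Back-substitute: b = ∂h/∂y = -0.001132.
Head at (145, 185) = 198.21 + (-0.005174)·(30) + (-0.001132)·(165) = 197.87 m.
That is lower than the 198.48 m at P-3, so the point is downgradient.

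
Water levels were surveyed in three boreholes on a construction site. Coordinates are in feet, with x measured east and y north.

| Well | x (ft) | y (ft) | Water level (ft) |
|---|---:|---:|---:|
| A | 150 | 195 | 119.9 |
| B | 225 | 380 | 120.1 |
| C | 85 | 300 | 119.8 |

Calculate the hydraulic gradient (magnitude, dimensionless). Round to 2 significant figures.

0.0020

Taking A as reference: B−A = (75, 185, +0.2); C−A = (-65, 105, -0.1).
Solve a·Δx + b·Δy = Δh: det = 75·105 − (-65)·185 = 19900.
∂h/∂x = [(+0.2)·105 − (-0.1)·185] / 19900 = +0.001985
∂h/∂y = [75·(-0.1) − (-65)·(+0.2)] / 19900 = +0.0002764
|∇h| = √(0.001985² + 0.0002764²) = 0.002004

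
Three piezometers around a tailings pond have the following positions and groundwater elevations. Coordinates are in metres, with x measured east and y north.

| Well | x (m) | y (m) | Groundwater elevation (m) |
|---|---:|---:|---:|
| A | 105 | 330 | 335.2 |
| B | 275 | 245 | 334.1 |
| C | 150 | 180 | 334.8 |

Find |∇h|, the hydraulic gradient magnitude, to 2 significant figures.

0.0061

With h = a·x + b·y + c and A as origin, the differences give:
  170·a + (-85)·b = -1.1
  45·a + (-150)·b = -0.4
Eliminate b (×(-150) and ×(-85), subtract): -21675·a = 131.00 → a = ∂h/∂x = -0.006044
Back-substitute: b = ∂h/∂y = +0.0008535.
|∇h| = √(-0.006044² + 0.0008535²) = 0.006104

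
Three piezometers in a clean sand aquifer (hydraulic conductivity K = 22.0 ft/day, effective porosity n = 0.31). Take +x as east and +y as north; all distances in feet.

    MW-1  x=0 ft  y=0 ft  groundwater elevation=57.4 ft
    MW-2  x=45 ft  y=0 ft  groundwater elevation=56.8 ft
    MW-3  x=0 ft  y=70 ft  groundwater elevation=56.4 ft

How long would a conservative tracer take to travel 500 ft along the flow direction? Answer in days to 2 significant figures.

∂h/∂x = (56.8 − 57.4) / (45 − 0) = -0.01333
∂h/∂y = (56.4 − 57.4) / (70 − 0) = -0.01429
|∇h| = √(-0.01333² + -0.01429²) = 0.01954
Seepage velocity v = K·i/n = 22.0 × 0.01954 / 0.31 = 1.387 ft/day.
t = 500 / 1.387 = 360.5 days.

360 days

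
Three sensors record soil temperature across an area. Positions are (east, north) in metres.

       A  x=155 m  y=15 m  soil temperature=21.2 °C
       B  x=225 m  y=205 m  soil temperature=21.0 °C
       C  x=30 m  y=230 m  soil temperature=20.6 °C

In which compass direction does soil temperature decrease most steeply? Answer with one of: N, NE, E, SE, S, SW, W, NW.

NW

Taking A as reference: B−A = (70, 190, -0.2); C−A = (-125, 215, -0.6).
Solve a·Δx + b·Δy = ΔT: det = 70·215 − (-125)·190 = 38800.
∂T/∂x = [(-0.2)·215 − (-0.6)·190] / 38800 = +0.001830
∂T/∂y = [70·(-0.6) − (-125)·(-0.2)] / 38800 = -0.001727
Steepest decrease is along −∇f = (-0.001830 E, +0.001727 N) → northwest.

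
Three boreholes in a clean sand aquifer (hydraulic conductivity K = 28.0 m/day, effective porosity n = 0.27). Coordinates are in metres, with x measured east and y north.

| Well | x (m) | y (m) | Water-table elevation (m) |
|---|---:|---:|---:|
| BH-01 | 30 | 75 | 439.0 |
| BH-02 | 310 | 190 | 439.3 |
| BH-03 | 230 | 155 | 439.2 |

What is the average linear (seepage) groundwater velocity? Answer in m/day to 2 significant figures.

0.71 m/day

Three-point gradient (reference BH-01): Δ to BH-02 = (280, 115, +0.3), Δ to BH-03 = (200, 80, +0.2).
∂h/∂x = -0.001667, ∂h/∂y = +0.006667 (det = -600).
|∇h| = √(-0.001667² + 0.006667²) = 0.006872
Seepage velocity v = K·i/n = 28.0 × 0.006872 / 0.27 = 0.7127 m/day.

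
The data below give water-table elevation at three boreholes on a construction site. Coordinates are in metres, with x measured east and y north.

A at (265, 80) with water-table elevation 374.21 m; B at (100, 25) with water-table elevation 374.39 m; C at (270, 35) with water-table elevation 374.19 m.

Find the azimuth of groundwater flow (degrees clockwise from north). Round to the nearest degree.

With h = a·x + b·y + c and A as origin, the differences give:
  (-165)·a + (-55)·b = +0.18
  5·a + (-45)·b = -0.02
Eliminate b (×(-45) and ×(-55), subtract): 7700·a = -9.200 → a = ∂h/∂x = -0.001195
Back-substitute: b = ∂h/∂y = +0.0003117.
Flow direction (−∇h) has components (+0.001195 E, -0.0003117 N).
Azimuth = atan2(E, N) = atan2(+0.001195, -0.0003117) = 104.6° ≈ 105°.

105°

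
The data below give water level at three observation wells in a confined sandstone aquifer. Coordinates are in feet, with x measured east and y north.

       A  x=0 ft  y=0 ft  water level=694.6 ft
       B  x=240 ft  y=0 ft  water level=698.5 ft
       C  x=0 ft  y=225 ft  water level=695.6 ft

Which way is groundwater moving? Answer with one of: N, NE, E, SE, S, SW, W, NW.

W

∂h/∂x = (698.5 − 694.6) / (240 − 0) = +0.01625
∂h/∂y = (695.6 − 694.6) / (225 − 0) = +0.004444
Flow = −∇h = (-0.01625 east, -0.004444 north), which points west.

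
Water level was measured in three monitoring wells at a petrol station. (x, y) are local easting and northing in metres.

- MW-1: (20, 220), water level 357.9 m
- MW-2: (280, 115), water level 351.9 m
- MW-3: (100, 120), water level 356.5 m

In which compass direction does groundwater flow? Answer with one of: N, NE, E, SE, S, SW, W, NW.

E

With h = a·x + b·y + c and MW-1 as origin, the differences give:
  260·a + (-105)·b = -6.0
  80·a + (-100)·b = -1.4
Eliminate b (×(-100) and ×(-105), subtract): -17600·a = 453.00 → a = ∂h/∂x = -0.02574
Back-substitute: b = ∂h/∂y = -0.006591.
Flow = −∇h = (+0.02574 east, +0.006591 north), which points east.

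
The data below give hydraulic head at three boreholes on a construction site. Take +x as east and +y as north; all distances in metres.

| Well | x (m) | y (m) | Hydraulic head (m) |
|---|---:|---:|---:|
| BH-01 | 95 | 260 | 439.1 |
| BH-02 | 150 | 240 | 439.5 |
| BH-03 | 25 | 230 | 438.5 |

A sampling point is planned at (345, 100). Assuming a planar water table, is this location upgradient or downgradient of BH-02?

Three-point gradient (reference BH-01): Δ to BH-02 = (55, -20, +0.4), Δ to BH-03 = (-70, -30, -0.6).
∂h/∂x = +0.007869, ∂h/∂y = +0.001639 (det = -3050).
Head at (345, 100) = 439.1 + (+0.007869)·(250) + (+0.001639)·(-160) = 440.80 m.
That is higher than the 439.5 m at BH-02, so the point is upgradient.

upgradient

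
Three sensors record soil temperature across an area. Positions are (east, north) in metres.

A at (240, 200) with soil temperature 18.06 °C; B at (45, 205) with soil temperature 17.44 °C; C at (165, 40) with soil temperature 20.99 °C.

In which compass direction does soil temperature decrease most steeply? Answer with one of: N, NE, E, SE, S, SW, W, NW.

With T = a·x + b·y + c and A as origin, the differences give:
  (-195)·a + 5·b = -0.62
  (-75)·a + (-160)·b = +2.93
Eliminate b (×(-160) and ×5, subtract): 31575·a = 84.550 → a = ∂T/∂x = +0.002678
Back-substitute: b = ∂T/∂y = -0.01957.
Steepest decrease is along −∇f = (-0.002678 E, +0.01957 N) → north.

N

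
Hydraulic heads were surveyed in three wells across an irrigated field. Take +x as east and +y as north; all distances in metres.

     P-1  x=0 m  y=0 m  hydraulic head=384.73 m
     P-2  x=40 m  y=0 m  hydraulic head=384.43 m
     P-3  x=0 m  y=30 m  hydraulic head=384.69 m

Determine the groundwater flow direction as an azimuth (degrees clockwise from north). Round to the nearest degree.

∂h/∂x = (384.43 − 384.73) / (40 − 0) = -0.007500
∂h/∂y = (384.69 − 384.73) / (30 − 0) = -0.001333
Flow direction (−∇h) has components (+0.007500 E, +0.001333 N).
Azimuth = atan2(E, N) = atan2(+0.007500, +0.001333) = 79.9° ≈ 080°.

080°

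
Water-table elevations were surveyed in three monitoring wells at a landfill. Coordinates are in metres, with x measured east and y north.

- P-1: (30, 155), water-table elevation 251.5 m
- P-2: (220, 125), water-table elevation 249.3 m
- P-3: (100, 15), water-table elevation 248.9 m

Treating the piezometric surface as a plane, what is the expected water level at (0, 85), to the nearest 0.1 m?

250.8 m

Taking P-1 as reference: P-2−P-1 = (190, -30, -2.2); P-3−P-1 = (70, -140, -2.6).
Determinant of the coordinate differences = 190·(-140) − 70·(-30) = -24500.
∂h/∂x = [(-2.2)·(-140) − (-2.6)·(-30)] / -24500 = -0.009388
∂h/∂y = [190·(-2.6) − 70·(-2.2)] / -24500 = +0.01388
h(0, 85) = 251.5 + (-0.009388)·(-30) + (+0.01388)·(-70) = 251.5 +0.282 -0.971 = 250.810 m.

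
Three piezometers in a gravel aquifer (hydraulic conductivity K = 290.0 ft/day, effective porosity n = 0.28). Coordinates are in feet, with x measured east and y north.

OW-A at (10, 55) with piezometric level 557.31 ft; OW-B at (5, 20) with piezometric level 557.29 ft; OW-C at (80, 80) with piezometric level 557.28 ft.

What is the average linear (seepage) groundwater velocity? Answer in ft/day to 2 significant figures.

Differences from OW-A: to OW-B (Δx, Δy, Δh) = (-5, -35, -0.02); to OW-C = (70, 25, -0.03).
Solve a·Δx + b·Δy = Δh: det = (-5)·25 − 70·(-35) = 2325.
∂h/∂x = [(-0.02)·25 − (-0.03)·(-35)] / 2325 = -0.0006667
∂h/∂y = [(-5)·(-0.03) − 70·(-0.02)] / 2325 = +0.0006667
|∇h| = √(-0.0006667² + 0.0006667²) = 0.0009429
Seepage velocity v = K·i/n = 290.0 × 0.0009429 / 0.28 = 0.9766 ft/day.

0.98 ft/day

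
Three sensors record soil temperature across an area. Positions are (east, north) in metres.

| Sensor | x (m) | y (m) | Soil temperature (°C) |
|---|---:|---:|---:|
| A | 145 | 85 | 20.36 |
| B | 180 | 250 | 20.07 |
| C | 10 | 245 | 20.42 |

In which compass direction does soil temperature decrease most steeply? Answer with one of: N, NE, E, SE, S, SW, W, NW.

NE

With T = a·x + b·y + c and A as origin, the differences give:
  35·a + 165·b = -0.29
  (-135)·a + 160·b = +0.06
Eliminate b (×160 and ×165, subtract): 27875·a = -56.300 → a = ∂T/∂x = -0.002020
Back-substitute: b = ∂T/∂y = -0.001329.
Steepest decrease is along −∇f = (+0.002020 E, +0.001329 N) → northeast.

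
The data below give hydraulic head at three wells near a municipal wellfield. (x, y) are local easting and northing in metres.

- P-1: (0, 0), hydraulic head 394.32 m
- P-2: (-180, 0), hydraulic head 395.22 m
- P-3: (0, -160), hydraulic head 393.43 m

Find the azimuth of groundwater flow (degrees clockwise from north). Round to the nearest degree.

138°

∂h/∂x = (395.22 − 394.32) / (-180 − 0) = -0.005000
∂h/∂y = (393.43 − 394.32) / (-160 − 0) = +0.005562
Flow direction (−∇h) has components (+0.005000 E, -0.005562 N).
Azimuth = atan2(E, N) = atan2(+0.005000, -0.005562) = 138.0° ≈ 138°.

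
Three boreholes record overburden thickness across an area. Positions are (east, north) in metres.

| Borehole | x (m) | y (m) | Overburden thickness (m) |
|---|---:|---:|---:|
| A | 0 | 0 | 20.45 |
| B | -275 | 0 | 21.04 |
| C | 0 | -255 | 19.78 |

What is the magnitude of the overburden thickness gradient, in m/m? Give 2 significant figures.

0.0034 m/m

∂d/∂x = (21.04 − 20.45) / (-275 − 0) = -0.002145
∂d/∂y = (19.78 − 20.45) / (-255 − 0) = +0.002627
|∇f| = √(-0.002145² + 0.002627²) = 0.003391 m/m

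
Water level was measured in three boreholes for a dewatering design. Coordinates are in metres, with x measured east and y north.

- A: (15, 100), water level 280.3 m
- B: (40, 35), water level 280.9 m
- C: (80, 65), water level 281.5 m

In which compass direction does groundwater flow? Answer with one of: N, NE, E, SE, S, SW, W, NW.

W

Taking A as reference: B−A = (25, -65, +0.6); C−A = (65, -35, +1.2).
Solve a·Δx + b·Δy = Δh: det = 25·(-35) − 65·(-65) = 3350.
∂h/∂x = [(+0.6)·(-35) − (+1.2)·(-65)] / 3350 = +0.01701
∂h/∂y = [25·(+1.2) − 65·(+0.6)] / 3350 = -0.002687
Flow = −∇h = (-0.01701 east, +0.002687 north), which points west.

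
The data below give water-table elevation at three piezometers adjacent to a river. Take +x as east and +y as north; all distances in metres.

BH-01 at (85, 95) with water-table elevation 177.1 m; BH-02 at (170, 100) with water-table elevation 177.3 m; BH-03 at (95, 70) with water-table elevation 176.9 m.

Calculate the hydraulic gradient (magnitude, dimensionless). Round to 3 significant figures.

0.00893

Differences from BH-01: to BH-02 (Δx, Δy, Δh) = (85, 5, +0.2); to BH-03 = (10, -25, -0.2).
Solve a·Δx + b·Δy = Δh: det = 85·(-25) − 10·5 = -2175.
∂h/∂x = [(+0.2)·(-25) − (-0.2)·5] / -2175 = +0.001839
∂h/∂y = [85·(-0.2) − 10·(+0.2)] / -2175 = +0.008736
|∇h| = √(0.001839² + 0.008736²) = 0.008927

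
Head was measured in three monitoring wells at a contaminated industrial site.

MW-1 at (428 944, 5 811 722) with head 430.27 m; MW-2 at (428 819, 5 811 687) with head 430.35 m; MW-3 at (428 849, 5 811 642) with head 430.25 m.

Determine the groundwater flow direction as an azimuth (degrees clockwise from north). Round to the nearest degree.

145°

Differences from MW-1: to MW-2 (Δx, Δy, Δh) = (-125, -35, +0.08); to MW-3 = (-95, -80, -0.02).
Solve a·Δx + b·Δy = Δh: det = (-125)·(-80) − (-95)·(-35) = 6675.
∂h/∂x = [(+0.08)·(-80) − (-0.02)·(-35)] / 6675 = -0.001064
∂h/∂y = [(-125)·(-0.02) − (-95)·(+0.08)] / 6675 = +0.001513
Flow direction (−∇h) has components (+0.001064 E, -0.001513 N).
Azimuth = atan2(E, N) = atan2(+0.001064, -0.001513) = 144.9° ≈ 145°.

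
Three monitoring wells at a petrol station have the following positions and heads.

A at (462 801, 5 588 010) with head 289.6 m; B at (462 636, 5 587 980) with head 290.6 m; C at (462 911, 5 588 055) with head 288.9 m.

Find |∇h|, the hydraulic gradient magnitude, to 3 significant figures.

0.00597

With h = a·x + b·y + c and A as origin, the differences give:
  (-165)·a + (-30)·b = +1.0
  110·a + 45·b = -0.7
Eliminate b (×45 and ×(-30), subtract): -4125·a = 24.00 → a = ∂h/∂x = -0.005818
Back-substitute: b = ∂h/∂y = -0.001333.
|∇h| = √(-0.005818² + -0.001333²) = 0.005969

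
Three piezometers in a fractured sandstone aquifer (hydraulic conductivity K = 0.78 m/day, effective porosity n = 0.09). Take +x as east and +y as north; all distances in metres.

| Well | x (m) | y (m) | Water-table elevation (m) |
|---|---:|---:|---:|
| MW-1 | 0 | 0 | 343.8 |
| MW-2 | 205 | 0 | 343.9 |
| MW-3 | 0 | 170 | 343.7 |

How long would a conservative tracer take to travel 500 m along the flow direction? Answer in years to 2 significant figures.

∂h/∂x = (343.9 − 343.8) / (205 − 0) = +0.0004878
∂h/∂y = (343.7 − 343.8) / (170 − 0) = -0.0005882
|∇h| = √(0.0004878² + -0.0005882²) = 0.0007642
Seepage velocity v = K·i/n = 0.78 × 0.0007642 / 0.09 = 0.006623 m/day.
t = 500 / 0.006623 = 7.549e+04 days = 207 years.

210 years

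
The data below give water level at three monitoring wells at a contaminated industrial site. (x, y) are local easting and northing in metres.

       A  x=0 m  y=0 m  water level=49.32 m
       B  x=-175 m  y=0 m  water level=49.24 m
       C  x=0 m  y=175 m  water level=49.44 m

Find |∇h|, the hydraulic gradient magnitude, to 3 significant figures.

∂h/∂x = (49.24 − 49.32) / (-175 − 0) = +0.0004571
∂h/∂y = (49.44 − 49.32) / (175 − 0) = +0.0006857
|∇h| = √(0.0004571² + 0.0006857²) = 0.0008241

0.000824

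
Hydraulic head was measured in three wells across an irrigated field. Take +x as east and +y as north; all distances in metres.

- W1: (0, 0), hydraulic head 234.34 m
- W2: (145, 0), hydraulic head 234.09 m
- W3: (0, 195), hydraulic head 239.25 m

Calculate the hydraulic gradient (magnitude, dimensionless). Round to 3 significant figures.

0.0252

∂h/∂x = (234.09 − 234.34) / (145 − 0) = -0.001724
∂h/∂y = (239.25 − 234.34) / (195 − 0) = +0.02518
|∇h| = √(-0.001724² + 0.02518²) = 0.02524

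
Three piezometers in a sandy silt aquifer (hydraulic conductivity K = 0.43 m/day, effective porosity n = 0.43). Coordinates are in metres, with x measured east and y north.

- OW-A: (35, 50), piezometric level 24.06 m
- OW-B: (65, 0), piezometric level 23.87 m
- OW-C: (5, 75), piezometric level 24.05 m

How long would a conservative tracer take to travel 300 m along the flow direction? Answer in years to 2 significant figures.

With h = a·x + b·y + c and OW-A as origin, the differences give:
  30·a + (-50)·b = -0.19
  (-30)·a + 25·b = -0.01
Eliminate b (×25 and ×(-50), subtract): -750·a = -5.250 → a = ∂h/∂x = +0.007000
Back-substitute: b = ∂h/∂y = +0.008000.
|∇h| = √(0.007000² + 0.008000²) = 0.01063
Seepage velocity v = K·i/n = 0.43 × 0.01063 / 0.43 = 0.01063 m/day.
t = 300 / 0.01063 = 2.822e+04 days = 77.3 years.

77 years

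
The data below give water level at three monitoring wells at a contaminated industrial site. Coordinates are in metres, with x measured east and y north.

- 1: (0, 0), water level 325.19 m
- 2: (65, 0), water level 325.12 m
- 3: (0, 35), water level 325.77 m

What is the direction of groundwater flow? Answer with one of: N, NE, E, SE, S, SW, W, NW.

∂h/∂x = (325.12 − 325.19) / (65 − 0) = -0.001077
∂h/∂y = (325.77 − 325.19) / (35 − 0) = +0.01657
Flow = −∇h = (+0.001077 east, -0.01657 north), which points south.

S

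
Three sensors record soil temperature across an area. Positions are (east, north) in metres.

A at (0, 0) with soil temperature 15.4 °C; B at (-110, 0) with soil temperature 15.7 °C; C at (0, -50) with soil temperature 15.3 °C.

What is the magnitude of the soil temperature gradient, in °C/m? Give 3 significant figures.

∂T/∂x = (15.7 − 15.4) / (-110 − 0) = -0.002727
∂T/∂y = (15.3 − 15.4) / (-50 − 0) = +0.002000
|∇f| = √(-0.002727² + 0.002000²) = 0.003382 °C/m

0.00338 °C/m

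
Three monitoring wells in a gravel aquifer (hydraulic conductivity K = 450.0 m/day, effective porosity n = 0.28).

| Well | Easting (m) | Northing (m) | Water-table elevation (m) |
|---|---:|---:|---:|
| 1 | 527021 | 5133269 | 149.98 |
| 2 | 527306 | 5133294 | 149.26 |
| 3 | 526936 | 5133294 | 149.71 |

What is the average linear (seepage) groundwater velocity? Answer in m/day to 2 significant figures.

24 m/day

With h = a·x + b·y + c and 1 as origin, the differences give:
  285·a + 25·b = -0.72
  (-85)·a + 25·b = -0.27
Eliminate b (×25 and ×25, subtract): 9250·a = -11.250 → a = ∂h/∂x = -0.001216
Back-substitute: b = ∂h/∂y = -0.01494.
|∇h| = √(-0.001216² + -0.01494²) = 0.01499
Seepage velocity v = K·i/n = 450.0 × 0.01499 / 0.28 = 24.09 m/day.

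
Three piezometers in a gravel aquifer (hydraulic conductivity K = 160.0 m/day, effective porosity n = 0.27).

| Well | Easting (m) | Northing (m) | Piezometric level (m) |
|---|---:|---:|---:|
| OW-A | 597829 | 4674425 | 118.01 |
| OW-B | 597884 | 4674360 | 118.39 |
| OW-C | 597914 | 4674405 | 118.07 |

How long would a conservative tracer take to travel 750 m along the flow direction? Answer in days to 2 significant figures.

Taking OW-A as reference: OW-B−OW-A = (55, -65, +0.38); OW-C−OW-A = (85, -20, +0.06).
Determinant of the coordinate differences = 55·(-20) − 85·(-65) = 4425.
∂h/∂x = [(+0.38)·(-20) − (+0.06)·(-65)] / 4425 = -0.0008362
∂h/∂y = [55·(+0.06) − 85·(+0.38)] / 4425 = -0.006554
|∇h| = √(-0.0008362² + -0.006554²) = 0.006607
Seepage velocity v = K·i/n = 160.0 × 0.006607 / 0.27 = 3.915 m/day.
t = 750 / 3.915 = 191.6 days.

190 days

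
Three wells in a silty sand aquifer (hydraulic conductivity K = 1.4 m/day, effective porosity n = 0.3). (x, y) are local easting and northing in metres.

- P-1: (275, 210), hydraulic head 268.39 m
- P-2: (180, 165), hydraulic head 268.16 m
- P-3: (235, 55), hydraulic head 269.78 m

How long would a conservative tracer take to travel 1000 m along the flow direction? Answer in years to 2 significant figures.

Taking P-1 as reference: P-2−P-1 = (-95, -45, -0.23); P-3−P-1 = (-40, -155, +1.39).
Solve a·Δx + b·Δy = Δh: det = (-95)·(-155) − (-40)·(-45) = 12925.
∂h/∂x = [(-0.23)·(-155) − (+1.39)·(-45)] / 12925 = +0.007598
∂h/∂y = [(-95)·(+1.39) − (-40)·(-0.23)] / 12925 = -0.01093
|∇h| = √(0.007598² + -0.01093²) = 0.01331
Seepage velocity v = K·i/n = 1.4 × 0.01331 / 0.3 = 0.06211 m/day.
t = 1000 / 0.06211 = 1.61e+04 days = 44.1 years.

44 years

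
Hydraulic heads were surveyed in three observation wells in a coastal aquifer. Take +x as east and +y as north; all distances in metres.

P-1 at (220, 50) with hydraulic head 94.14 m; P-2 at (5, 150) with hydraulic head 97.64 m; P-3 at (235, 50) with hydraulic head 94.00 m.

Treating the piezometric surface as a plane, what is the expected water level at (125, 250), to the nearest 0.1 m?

98.0 m

With h = a·x + b·y + c and P-1 as origin, the differences give:
  (-215)·a + 100·b = +3.50
  15·a + 0·b = -0.14
Eliminate b (×0 and ×100, subtract): -1500·a = 14.000 → a = ∂h/∂x = -0.009333
Back-substitute: b = ∂h/∂y = +0.01493.
h(125, 250) = 94.14 + (-0.009333)·(-95) + (+0.01493)·(200) = 94.14 +0.887 +2.987 = 98.013 m.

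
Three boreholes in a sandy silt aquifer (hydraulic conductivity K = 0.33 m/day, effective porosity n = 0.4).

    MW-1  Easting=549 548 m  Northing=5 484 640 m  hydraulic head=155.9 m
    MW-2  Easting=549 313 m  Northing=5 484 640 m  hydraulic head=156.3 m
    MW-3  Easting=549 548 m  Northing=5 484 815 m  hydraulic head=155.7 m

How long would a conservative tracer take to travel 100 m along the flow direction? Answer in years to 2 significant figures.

∂h/∂x = (156.3 − 155.9) / (549313 − 549548) = -0.001702
∂h/∂y = (155.7 − 155.9) / (5484815 − 5484640) = -0.001143
|∇h| = √(-0.001702² + -0.001143²) = 0.00205
Seepage velocity v = K·i/n = 0.33 × 0.00205 / 0.4 = 0.001691 m/day.
t = 100 / 0.001691 = 5.914e+04 days = 162 years.

160 years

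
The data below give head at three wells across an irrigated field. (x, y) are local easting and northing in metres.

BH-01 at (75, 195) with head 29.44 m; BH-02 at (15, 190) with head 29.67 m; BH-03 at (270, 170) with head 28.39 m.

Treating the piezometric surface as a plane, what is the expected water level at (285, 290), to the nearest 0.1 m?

29.2 m

With h = a·x + b·y + c and BH-01 as origin, the differences give:
  (-60)·a + (-5)·b = +0.23
  195·a + (-25)·b = -1.05
Eliminate b (×(-25) and ×(-5), subtract): 2475·a = -11.000 → a = ∂h/∂x = -0.004444
Back-substitute: b = ∂h/∂y = +0.007333.
h(285, 290) = 29.44 + (-0.004444)·(210) + (+0.007333)·(95) = 29.44 -0.933 +0.697 = 29.203 m.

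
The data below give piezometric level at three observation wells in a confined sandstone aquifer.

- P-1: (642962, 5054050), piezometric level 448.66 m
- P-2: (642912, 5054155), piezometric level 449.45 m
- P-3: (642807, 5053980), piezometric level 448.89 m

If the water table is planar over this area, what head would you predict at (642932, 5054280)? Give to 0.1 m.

450.1 m

With h = a·x + b·y + c and P-1 as origin, the differences give:
  (-50)·a + 105·b = +0.79
  (-155)·a + (-70)·b = +0.23
Eliminate b (×(-70) and ×105, subtract): 19775·a = -79.450 → a = ∂h/∂x = -0.004018
Back-substitute: b = ∂h/∂y = +0.005611.
h(642932, 5054280) = 448.66 + (-0.004018)·(-30) + (+0.005611)·(230) = 448.66 +0.121 +1.290 = 450.071 m.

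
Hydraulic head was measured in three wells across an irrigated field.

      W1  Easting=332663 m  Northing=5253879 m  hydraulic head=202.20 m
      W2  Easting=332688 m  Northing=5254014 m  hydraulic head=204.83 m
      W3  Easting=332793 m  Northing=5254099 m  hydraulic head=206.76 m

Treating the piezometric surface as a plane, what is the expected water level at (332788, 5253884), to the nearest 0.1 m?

Three-point gradient (reference W1): Δ to W2 = (25, 135, +2.63), Δ to W3 = (130, 220, +4.56).
∂h/∂x = +0.003071, ∂h/∂y = +0.01891 (det = -12050).
h(332788, 5253884) = 202.20 + (+0.003071)·(125) + (+0.01891)·(5) = 202.20 +0.384 +0.095 = 202.678 m.

202.7 m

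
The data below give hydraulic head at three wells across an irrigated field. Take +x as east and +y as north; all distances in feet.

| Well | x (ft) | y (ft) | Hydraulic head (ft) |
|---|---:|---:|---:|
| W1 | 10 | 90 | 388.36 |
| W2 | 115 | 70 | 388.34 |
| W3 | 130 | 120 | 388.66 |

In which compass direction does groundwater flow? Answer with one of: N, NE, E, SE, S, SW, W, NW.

S

With h = a·x + b·y + c and W1 as origin, the differences give:
  105·a + (-20)·b = -0.02
  120·a + 30·b = +0.30
Eliminate b (×30 and ×(-20), subtract): 5550·a = 5.400 → a = ∂h/∂x = +0.0009730
Back-substitute: b = ∂h/∂y = +0.006108.
Flow = −∇h = (-0.0009730 east, -0.006108 north), which points south.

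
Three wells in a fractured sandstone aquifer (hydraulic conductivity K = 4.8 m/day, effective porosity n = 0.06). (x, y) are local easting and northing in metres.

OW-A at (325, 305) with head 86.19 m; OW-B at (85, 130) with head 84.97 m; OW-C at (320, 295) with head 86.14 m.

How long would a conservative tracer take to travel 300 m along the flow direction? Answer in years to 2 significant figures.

2.3 years

Three-point gradient (reference OW-A): Δ to OW-B = (-240, -175, -1.22), Δ to OW-C = (-5, -10, -0.05).
∂h/∂x = +0.002262, ∂h/∂y = +0.003869 (det = 1525).
|∇h| = √(0.002262² + 0.003869²) = 0.004482
Seepage velocity v = K·i/n = 4.8 × 0.004482 / 0.06 = 0.3586 m/day.
t = 300 / 0.3586 = 836.6 days = 2.29 years.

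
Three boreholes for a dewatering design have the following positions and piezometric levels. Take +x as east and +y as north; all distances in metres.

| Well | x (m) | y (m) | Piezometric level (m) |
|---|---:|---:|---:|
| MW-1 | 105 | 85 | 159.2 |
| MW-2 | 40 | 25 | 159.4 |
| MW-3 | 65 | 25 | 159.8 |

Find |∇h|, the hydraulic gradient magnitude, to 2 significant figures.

0.026

With h = a·x + b·y + c and MW-1 as origin, the differences give:
  (-65)·a + (-60)·b = +0.2
  (-40)·a + (-60)·b = +0.6
Eliminate b (×(-60) and ×(-60), subtract): 1500·a = 24.00 → a = ∂h/∂x = +0.01600
Back-substitute: b = ∂h/∂y = -0.02067.
|∇h| = √(0.01600² + -0.02067²) = 0.02614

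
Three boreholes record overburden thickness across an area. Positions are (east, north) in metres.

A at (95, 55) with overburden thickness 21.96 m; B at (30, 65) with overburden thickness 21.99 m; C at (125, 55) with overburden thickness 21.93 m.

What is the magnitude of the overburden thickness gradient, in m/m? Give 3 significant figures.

0.00364 m/m

Taking A as reference: B−A = (-65, 10, +0.03); C−A = (30, 0, -0.03).
Solve a·Δx + b·Δy = Δd: det = (-65)·0 − 30·10 = -300.
∂d/∂x = [(+0.03)·0 − (-0.03)·10] / -300 = -0.001000
∂d/∂y = [(-65)·(-0.03) − 30·(+0.03)] / -300 = -0.003500
|∇f| = √(-0.001000² + -0.003500²) = 0.00364 m/m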